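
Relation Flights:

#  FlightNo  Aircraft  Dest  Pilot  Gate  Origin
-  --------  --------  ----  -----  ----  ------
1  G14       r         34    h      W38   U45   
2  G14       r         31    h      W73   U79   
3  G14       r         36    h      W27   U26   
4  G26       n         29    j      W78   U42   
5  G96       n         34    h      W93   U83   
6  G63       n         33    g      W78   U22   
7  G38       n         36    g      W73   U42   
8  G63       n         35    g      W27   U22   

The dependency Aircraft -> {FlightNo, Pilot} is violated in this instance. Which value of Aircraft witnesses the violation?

n

Aircraft=r: rows 1, 2, 3 → {FlightNo,Pilot} = (G14, h), (G14, h), (G14, h) ✓
Aircraft=n: rows 4, 5, 6, 7, 8 → {FlightNo,Pilot} takes values {(G26, j), (G96, h), (G63, g), (G38, g)} — violation
The only Aircraft value with inconsistent RHS is Aircraft=n.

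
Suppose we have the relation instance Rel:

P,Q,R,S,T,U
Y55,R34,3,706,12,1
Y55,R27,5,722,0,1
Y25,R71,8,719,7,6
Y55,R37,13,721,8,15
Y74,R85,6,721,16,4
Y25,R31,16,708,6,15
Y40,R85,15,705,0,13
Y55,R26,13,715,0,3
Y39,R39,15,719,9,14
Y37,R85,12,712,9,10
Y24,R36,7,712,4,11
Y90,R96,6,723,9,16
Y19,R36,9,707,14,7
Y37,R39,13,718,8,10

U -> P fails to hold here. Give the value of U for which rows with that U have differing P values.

15

U=1: 2 rows → P = Y55, Y55 ✓
U=6: 1 row → P = Y25 ✓
U=15: 2 rows → P takes values {Y55, Y25} — violation
U=4: 1 row → P = Y74 ✓
U=13: 1 row → P = Y40 ✓
U=3: 1 row → P = Y55 ✓
U=14: 1 row → P = Y39 ✓
U=10: 2 rows → P = Y37, Y37 ✓
U=11: 1 row → P = Y24 ✓
U=16: 1 row → P = Y90 ✓
U=7: 1 row → P = Y19 ✓
The only U value with inconsistent P is U=15.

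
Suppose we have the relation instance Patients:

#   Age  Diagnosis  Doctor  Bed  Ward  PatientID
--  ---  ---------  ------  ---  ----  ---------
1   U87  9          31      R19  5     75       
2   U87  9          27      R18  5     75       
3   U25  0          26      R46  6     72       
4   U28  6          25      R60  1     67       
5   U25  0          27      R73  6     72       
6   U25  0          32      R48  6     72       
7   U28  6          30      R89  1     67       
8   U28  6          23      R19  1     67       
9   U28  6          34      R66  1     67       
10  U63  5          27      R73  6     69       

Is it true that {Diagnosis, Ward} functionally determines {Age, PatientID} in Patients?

Yes

(Diagnosis=9, Ward=5): rows 1, 2 → {Age,PatientID} = (U87, 75), (U87, 75) ✓
(Diagnosis=0, Ward=6): rows 3, 5, 6 → {Age,PatientID} = (U25, 72), (U25, 72), (U25, 72) ✓
(Diagnosis=6, Ward=1): rows 4, 7, 8, 9 → {Age,PatientID} = (U28, 67), (U28, 67), (U28, 67), (U28, 67) ✓
(Diagnosis=5, Ward=6): row 10 → {Age,PatientID} = (U63, 69) ✓
Every {Diagnosis, Ward} value is associated with a single {Age, PatientID} value, so {Diagnosis, Ward} -> {Age, PatientID} holds.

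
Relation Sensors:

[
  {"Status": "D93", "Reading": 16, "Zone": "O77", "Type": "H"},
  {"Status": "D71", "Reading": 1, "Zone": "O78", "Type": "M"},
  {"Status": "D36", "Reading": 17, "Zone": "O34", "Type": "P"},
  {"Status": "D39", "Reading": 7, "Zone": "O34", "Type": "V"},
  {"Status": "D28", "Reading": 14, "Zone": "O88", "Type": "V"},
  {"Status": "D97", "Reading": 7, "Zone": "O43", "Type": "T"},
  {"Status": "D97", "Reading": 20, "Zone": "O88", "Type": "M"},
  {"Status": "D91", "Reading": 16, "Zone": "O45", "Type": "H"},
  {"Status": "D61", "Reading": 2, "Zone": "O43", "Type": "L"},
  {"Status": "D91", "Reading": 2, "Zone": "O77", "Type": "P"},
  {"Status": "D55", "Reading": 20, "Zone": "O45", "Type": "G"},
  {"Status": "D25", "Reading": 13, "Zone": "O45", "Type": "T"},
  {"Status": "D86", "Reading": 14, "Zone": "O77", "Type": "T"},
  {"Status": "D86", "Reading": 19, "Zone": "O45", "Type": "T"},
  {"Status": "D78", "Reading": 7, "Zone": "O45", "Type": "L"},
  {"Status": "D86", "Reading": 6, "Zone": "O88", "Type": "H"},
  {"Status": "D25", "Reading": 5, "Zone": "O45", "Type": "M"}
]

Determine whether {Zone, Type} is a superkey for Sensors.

Two distinct rows share (Zone=O45, Type=T), so {Zone, Type} does not determine every attribute — not a superkey.

No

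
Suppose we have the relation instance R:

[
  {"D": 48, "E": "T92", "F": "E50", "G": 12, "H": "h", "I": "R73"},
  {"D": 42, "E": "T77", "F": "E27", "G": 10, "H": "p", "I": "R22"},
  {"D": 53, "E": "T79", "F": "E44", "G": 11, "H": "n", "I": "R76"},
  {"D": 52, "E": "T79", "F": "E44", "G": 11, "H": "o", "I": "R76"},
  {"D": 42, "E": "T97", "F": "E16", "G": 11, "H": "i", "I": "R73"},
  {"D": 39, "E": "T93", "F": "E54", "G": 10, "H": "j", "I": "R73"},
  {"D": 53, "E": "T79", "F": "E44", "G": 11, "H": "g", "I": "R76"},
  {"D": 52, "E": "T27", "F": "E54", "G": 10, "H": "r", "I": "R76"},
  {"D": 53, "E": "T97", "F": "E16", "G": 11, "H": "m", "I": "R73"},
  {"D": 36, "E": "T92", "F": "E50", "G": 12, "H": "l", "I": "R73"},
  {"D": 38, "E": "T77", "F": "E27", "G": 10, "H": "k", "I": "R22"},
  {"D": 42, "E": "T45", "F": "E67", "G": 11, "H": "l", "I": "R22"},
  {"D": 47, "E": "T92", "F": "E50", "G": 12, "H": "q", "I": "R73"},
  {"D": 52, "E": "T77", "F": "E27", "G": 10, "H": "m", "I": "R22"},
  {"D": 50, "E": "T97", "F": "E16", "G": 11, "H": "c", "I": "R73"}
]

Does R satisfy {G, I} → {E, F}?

Yes

(G=12, I=R73): 3 rows → {E,F} = (T92, E50), (T92, E50), (T92, E50) ✓
(G=10, I=R22): 3 rows → {E,F} = (T77, E27), (T77, E27), (T77, E27) ✓
(G=11, I=R76): 3 rows → {E,F} = (T79, E44), (T79, E44), (T79, E44) ✓
(G=11, I=R73): 3 rows → {E,F} = (T97, E16), (T97, E16), (T97, E16) ✓
(G=10, I=R73): 1 row → {E,F} = (T93, E54) ✓
(G=10, I=R76): 1 row → {E,F} = (T27, E54) ✓
(G=11, I=R22): 1 row → {E,F} = (T45, E67) ✓
Every {G, I} value is associated with a single {E, F} value, so {G, I} → {E, F} holds.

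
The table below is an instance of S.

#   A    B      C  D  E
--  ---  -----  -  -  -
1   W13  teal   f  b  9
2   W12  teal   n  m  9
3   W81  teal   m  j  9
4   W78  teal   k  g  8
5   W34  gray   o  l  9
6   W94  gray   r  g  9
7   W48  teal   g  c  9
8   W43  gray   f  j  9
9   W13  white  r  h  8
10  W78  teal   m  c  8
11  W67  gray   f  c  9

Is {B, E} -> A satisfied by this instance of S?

(B=teal, E=9): rows 1, 2, 3, 7 → A takes values {W13, W12, W81, W48} — violation
(B=teal, E=8): rows 4, 10 → A = W78, W78 ✓
(B=gray, E=9): rows 5, 6, 8, 11 → A takes values {W34, W94, W43, W67} — violation
(B=white, E=8): row 9 → A = W13 ✓
Two rows agree on {B, E} but differ on A, so {B, E} -> A does not hold.

No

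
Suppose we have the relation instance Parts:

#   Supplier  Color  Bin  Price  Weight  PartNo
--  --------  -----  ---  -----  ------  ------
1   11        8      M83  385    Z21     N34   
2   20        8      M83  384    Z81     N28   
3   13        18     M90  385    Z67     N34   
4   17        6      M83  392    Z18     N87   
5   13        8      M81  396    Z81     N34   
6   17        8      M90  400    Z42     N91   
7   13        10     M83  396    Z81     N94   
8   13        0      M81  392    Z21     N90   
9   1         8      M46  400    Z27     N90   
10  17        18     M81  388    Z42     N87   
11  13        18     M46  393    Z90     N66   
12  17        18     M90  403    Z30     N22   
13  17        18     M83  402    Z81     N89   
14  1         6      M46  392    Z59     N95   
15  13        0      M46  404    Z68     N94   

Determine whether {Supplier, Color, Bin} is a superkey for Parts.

All 15 rows have distinct {Supplier, Color, Bin} values, so {Supplier, Color, Bin} → (all attributes) holds and {Supplier, Color, Bin} is a superkey.

Yes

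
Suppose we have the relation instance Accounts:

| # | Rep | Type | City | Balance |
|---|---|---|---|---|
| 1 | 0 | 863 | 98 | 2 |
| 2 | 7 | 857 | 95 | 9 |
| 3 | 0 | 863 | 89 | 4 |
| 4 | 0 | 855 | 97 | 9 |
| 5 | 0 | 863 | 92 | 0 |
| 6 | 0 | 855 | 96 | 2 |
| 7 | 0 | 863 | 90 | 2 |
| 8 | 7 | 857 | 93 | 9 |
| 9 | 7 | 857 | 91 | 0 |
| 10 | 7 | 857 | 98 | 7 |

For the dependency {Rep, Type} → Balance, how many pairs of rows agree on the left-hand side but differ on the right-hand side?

11

(Rep=0, Type=863): violating pairs (1,3), (1,5), (3,5), (3,7), (5,7) — 5 pairs.
(Rep=7, Type=857): violating pairs (2,9), (2,10), (8,9), (8,10), (9,10) — 5 pairs.
(Rep=0, Type=855): violating pairs (4,6) — 1 pair.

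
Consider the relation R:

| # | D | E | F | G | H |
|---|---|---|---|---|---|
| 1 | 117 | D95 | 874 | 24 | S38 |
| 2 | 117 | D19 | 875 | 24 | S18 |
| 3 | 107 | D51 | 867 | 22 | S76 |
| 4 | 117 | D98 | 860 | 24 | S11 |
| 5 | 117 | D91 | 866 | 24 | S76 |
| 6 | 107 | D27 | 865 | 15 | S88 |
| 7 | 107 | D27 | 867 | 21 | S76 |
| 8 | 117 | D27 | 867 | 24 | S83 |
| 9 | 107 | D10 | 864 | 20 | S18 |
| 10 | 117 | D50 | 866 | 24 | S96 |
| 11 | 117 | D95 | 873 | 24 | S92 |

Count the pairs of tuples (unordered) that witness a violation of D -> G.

6

D=117: all 7 rows agree on G — 0 pairs.
D=107: violating pairs (3,6), (3,7), (3,9), (6,7), (6,9), (7,9) — 6 pairs.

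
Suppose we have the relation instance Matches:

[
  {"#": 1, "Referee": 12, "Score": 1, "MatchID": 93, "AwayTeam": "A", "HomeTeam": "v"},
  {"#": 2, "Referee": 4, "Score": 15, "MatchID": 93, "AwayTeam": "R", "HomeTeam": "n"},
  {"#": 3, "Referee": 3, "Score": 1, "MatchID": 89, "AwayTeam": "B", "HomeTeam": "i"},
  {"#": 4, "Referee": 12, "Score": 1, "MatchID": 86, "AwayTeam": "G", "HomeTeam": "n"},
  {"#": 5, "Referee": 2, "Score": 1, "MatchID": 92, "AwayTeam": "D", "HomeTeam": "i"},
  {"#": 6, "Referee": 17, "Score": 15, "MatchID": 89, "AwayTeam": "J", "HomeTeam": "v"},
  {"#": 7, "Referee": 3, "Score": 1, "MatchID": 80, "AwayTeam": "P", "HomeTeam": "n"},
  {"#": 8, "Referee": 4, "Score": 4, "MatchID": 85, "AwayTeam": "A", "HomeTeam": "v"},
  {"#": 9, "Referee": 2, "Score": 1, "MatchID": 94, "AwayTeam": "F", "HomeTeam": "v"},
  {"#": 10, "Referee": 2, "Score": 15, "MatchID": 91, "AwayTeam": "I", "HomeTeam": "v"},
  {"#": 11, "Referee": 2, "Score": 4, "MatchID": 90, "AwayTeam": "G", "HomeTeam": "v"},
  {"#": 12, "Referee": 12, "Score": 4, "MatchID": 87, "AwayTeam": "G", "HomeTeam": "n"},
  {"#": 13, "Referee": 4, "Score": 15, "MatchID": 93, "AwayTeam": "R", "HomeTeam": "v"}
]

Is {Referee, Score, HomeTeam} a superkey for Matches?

Yes

All 13 rows have distinct {Referee, Score, HomeTeam} values, so {Referee, Score, HomeTeam} → (all attributes) holds and {Referee, Score, HomeTeam} is a superkey.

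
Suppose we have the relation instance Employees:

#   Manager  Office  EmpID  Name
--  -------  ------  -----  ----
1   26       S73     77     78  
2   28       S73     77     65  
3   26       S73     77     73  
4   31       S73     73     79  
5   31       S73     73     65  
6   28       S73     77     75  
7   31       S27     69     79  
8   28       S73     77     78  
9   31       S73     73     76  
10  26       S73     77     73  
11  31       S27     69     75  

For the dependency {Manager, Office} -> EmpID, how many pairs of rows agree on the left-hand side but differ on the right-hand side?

(Manager=26, Office=S73): all 3 rows agree on EmpID — 0 pairs.
(Manager=28, Office=S73): all 3 rows agree on EmpID — 0 pairs.
(Manager=31, Office=S73): all 3 rows agree on EmpID — 0 pairs.
(Manager=31, Office=S27): all 2 rows agree on EmpID — 0 pairs.

0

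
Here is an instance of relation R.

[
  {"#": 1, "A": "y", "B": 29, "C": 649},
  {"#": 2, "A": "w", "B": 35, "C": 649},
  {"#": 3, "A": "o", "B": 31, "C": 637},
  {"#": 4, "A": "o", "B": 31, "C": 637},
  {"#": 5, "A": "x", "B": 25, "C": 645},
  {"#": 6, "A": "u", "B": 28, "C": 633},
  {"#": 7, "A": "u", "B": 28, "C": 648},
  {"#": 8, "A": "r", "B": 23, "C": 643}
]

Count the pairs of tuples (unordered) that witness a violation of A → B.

A=o: all 2 rows agree on B — 0 pairs.
A=u: all 2 rows agree on B — 0 pairs.

0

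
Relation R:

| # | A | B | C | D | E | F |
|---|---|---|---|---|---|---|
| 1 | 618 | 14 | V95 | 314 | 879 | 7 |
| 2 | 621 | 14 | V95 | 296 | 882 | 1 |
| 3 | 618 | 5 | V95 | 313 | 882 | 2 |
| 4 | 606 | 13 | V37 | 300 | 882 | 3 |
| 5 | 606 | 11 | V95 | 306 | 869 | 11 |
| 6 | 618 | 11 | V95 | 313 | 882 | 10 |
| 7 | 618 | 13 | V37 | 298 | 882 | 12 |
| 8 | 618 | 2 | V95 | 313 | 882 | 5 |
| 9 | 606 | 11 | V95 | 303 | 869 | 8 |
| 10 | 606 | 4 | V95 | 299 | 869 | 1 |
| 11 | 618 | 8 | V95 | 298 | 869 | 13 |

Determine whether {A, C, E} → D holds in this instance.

No

(A=618, C=V95, E=879): row 1 → D = 314 ✓
(A=621, C=V95, E=882): row 2 → D = 296 ✓
(A=618, C=V95, E=882): rows 3, 6, 8 → D = 313, 313, 313 ✓
(A=606, C=V37, E=882): row 4 → D = 300 ✓
(A=606, C=V95, E=869): rows 5, 9, 10 → D takes values {306, 303, 299} — violation
(A=618, C=V37, E=882): row 7 → D = 298 ✓
(A=618, C=V95, E=869): row 11 → D = 298 ✓
Two rows agree on {A, C, E} but differ on D, so {A, C, E} → D does not hold.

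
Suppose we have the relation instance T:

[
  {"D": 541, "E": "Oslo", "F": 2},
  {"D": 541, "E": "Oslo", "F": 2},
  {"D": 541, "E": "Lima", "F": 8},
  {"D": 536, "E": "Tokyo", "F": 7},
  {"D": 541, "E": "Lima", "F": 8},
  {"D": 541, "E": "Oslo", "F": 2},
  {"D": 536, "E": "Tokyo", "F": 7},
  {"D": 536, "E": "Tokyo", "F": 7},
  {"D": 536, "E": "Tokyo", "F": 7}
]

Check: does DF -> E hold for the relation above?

Yes

(D=541, F=2): 3 rows → E = Oslo, Oslo, Oslo ✓
(D=541, F=8): 2 rows → E = Lima, Lima ✓
(D=536, F=7): 4 rows → E = Tokyo, Tokyo, Tokyo, Tokyo ✓
Every DF value is associated with a single E value, so DF -> E holds.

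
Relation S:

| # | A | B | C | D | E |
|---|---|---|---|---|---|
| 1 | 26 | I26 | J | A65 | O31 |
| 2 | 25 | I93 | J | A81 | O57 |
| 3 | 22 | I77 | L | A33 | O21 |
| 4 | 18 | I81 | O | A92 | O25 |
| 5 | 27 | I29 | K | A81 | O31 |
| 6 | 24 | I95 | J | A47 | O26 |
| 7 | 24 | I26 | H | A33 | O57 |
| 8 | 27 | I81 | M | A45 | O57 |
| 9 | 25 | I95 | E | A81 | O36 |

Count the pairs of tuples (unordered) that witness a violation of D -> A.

D=A81: violating pairs (2,5), (5,9) — 2 pairs.
D=A33: violating pairs (3,7) — 1 pair.

3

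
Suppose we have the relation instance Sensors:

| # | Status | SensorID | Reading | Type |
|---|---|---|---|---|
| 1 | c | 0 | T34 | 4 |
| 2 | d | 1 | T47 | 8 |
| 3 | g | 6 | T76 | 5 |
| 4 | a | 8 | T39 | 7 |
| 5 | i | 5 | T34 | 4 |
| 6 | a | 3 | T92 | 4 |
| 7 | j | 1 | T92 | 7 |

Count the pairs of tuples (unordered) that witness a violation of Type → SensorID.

4

Type=4: violating pairs (1,5), (1,6), (5,6) — 3 pairs.
Type=7: violating pairs (4,7) — 1 pair.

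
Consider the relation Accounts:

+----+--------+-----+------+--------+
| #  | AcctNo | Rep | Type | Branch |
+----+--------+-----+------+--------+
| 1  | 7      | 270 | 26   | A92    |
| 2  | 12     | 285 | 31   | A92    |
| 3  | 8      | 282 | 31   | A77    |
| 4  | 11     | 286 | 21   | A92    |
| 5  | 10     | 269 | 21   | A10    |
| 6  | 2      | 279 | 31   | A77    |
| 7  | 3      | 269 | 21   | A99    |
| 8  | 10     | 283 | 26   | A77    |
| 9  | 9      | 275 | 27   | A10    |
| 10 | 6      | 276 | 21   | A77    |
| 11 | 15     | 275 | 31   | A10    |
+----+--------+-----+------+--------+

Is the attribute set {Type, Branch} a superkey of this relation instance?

Rows 3 and 6 have the same {Type, Branch} value (Type=31, Branch=A77) but are distinct tuples, so {Type, Branch} does not determine every attribute — not a superkey.

No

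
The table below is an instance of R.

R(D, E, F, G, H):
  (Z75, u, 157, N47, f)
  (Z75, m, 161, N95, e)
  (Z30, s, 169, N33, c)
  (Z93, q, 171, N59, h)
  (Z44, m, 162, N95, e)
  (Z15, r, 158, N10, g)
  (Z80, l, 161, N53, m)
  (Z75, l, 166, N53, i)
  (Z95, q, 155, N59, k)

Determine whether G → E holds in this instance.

G=N47: 1 row → E = u ✓
G=N95: 2 rows → E = m, m ✓
G=N33: 1 row → E = s ✓
G=N59: 2 rows → E = q, q ✓
G=N10: 1 row → E = r ✓
G=N53: 2 rows → E = l, l ✓
Every G value is associated with a single E value, so G → E holds.

Yes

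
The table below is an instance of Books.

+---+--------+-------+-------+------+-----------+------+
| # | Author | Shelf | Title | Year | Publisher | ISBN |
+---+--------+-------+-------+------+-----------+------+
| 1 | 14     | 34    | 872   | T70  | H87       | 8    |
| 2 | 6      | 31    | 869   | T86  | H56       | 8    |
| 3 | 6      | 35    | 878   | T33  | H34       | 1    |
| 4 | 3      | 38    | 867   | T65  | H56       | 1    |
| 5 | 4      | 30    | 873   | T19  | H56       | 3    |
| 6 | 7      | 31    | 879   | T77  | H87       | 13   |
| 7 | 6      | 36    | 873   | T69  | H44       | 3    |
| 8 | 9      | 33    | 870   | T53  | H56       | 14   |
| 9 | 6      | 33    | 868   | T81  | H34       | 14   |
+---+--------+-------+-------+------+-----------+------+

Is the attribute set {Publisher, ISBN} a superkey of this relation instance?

All 9 rows have distinct {Publisher, ISBN} values, so {Publisher, ISBN} → (all attributes) holds and {Publisher, ISBN} is a superkey.

Yes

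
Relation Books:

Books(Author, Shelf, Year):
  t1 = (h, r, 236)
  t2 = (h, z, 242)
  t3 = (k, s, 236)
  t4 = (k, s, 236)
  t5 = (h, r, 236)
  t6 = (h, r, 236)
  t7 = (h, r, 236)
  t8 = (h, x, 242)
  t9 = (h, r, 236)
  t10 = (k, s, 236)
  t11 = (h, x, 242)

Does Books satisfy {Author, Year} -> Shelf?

No

(Author=h, Year=236): rows 1, 5, 6, 7, 9 → Shelf = r, r, r, r, r ✓
(Author=h, Year=242): rows 2, 8, 11 → Shelf takes values {z, x} — violation
(Author=k, Year=236): rows 3, 4, 10 → Shelf = s, s, s ✓
Two rows agree on {Author, Year} but differ on Shelf, so {Author, Year} -> Shelf does not hold.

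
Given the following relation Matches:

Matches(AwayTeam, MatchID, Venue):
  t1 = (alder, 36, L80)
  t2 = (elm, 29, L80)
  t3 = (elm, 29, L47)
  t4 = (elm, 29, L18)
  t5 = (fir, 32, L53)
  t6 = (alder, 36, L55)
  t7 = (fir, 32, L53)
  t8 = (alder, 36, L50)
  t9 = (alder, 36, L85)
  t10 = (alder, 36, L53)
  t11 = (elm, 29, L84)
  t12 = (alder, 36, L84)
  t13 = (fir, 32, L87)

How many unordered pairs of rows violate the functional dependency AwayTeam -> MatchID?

0

AwayTeam=alder: all 6 rows agree on MatchID — 0 pairs.
AwayTeam=elm: all 4 rows agree on MatchID — 0 pairs.
AwayTeam=fir: all 3 rows agree on MatchID — 0 pairs.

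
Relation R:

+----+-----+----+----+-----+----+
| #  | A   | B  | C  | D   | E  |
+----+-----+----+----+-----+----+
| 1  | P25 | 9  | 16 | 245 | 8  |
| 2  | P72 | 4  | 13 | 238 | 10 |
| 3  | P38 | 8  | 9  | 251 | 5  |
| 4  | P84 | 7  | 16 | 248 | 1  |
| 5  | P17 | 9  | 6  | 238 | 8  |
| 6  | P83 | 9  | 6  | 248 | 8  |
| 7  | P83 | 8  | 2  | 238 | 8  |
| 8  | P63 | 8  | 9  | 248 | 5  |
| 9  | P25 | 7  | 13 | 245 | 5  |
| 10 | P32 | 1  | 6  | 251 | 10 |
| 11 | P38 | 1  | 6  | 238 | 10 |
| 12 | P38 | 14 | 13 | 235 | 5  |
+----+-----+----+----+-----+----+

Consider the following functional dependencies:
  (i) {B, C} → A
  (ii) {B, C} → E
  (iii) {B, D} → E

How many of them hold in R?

2

(i) {B, C} → A: (B=8, C=9): rows 3, 8 → A takes values {P38, P63} — violation; (B=9, C=6): rows 5, 6 → A takes values {P17, P83} — violation; (B=1, C=6): rows 10, 11 → A takes values {P32, P38} — violation — fails.
(ii) {B, C} → E: every LHS value maps to a single RHS value — holds.
(iii) {B, D} → E: every LHS value maps to a single RHS value — holds.
2 of the 3 dependencies hold.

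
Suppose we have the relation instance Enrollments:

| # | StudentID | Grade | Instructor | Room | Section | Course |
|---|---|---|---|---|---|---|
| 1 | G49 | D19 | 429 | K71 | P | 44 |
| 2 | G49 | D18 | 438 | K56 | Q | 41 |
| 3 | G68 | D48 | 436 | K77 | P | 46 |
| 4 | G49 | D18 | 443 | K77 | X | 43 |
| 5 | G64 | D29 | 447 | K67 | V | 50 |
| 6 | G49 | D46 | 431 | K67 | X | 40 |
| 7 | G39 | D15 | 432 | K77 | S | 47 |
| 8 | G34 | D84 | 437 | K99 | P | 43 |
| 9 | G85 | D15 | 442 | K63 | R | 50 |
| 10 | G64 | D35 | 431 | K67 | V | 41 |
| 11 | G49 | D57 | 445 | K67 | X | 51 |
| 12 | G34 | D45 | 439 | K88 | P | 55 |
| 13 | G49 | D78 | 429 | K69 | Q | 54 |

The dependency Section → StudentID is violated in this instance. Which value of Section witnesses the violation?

Section=P: rows 1, 3, 8, 12 → StudentID takes values {G49, G68, G34} — violation
Section=Q: rows 2, 13 → StudentID = G49, G49 ✓
Section=X: rows 4, 6, 11 → StudentID = G49, G49, G49 ✓
Section=V: rows 5, 10 → StudentID = G64, G64 ✓
Section=S: row 7 → StudentID = G39 ✓
Section=R: row 9 → StudentID = G85 ✓
The only Section value with inconsistent StudentID is Section=P.

P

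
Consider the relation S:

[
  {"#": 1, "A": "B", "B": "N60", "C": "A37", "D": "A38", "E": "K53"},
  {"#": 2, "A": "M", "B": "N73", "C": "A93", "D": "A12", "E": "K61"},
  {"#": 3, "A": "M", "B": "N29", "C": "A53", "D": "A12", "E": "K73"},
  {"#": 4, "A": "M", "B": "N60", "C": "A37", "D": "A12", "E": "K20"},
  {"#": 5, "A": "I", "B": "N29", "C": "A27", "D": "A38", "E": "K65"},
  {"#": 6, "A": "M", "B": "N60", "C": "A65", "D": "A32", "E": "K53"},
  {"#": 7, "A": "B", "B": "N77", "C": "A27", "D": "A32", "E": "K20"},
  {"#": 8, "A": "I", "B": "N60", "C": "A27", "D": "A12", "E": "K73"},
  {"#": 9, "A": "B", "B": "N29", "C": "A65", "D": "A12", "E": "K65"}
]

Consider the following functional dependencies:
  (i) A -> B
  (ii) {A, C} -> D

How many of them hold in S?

0

(i) A -> B: A=B: rows 1, 7, 9 → B takes values {N60, N77, N29} — violation; A=M: rows 2, 3, 4, 6 → B takes values {N73, N29, N60} — violation; A=I: rows 5, 8 → B takes values {N29, N60} — violation — fails.
(ii) {A, C} -> D: (A=I, C=A27): rows 5, 8 → D takes values {A38, A12} — violation — fails.
None of the 2 dependencies hold.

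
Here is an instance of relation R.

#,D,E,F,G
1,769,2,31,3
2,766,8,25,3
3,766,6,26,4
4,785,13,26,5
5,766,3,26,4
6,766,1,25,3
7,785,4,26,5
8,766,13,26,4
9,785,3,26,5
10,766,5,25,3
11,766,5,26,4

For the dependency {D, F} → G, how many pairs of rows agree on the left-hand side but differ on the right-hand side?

0

(D=766, F=25): all 3 rows agree on G — 0 pairs.
(D=766, F=26): all 4 rows agree on G — 0 pairs.
(D=785, F=26): all 3 rows agree on G — 0 pairs.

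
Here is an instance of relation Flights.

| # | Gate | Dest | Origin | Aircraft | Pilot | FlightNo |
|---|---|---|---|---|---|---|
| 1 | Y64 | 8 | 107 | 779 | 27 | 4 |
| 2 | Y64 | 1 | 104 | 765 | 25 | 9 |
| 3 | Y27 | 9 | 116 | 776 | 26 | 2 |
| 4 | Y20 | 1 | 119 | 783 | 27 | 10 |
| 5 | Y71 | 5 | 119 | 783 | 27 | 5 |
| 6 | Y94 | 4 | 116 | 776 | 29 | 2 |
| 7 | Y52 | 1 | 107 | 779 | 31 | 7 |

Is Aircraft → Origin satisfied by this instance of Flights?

Aircraft=779: rows 1, 7 → Origin = 107, 107 ✓
Aircraft=765: row 2 → Origin = 104 ✓
Aircraft=776: rows 3, 6 → Origin = 116, 116 ✓
Aircraft=783: rows 4, 5 → Origin = 119, 119 ✓
Every Aircraft value is associated with a single Origin value, so Aircraft → Origin holds.

Yes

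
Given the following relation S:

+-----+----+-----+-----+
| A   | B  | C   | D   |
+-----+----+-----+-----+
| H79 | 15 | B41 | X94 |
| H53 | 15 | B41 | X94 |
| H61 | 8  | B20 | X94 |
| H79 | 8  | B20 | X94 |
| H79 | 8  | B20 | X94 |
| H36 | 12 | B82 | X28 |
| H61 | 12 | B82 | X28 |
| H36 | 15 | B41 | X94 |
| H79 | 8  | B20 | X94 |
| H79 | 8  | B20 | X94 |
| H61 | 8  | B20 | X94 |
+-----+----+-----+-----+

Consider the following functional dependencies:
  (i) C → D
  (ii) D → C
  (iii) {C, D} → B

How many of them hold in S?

(i) C → D: every LHS value maps to a single RHS value — holds.
(ii) D → C: D=X94: 9 rows → C takes values {B41, B20} — violation — fails.
(iii) {C, D} → B: every LHS value maps to a single RHS value — holds.
2 of the 3 dependencies hold.

2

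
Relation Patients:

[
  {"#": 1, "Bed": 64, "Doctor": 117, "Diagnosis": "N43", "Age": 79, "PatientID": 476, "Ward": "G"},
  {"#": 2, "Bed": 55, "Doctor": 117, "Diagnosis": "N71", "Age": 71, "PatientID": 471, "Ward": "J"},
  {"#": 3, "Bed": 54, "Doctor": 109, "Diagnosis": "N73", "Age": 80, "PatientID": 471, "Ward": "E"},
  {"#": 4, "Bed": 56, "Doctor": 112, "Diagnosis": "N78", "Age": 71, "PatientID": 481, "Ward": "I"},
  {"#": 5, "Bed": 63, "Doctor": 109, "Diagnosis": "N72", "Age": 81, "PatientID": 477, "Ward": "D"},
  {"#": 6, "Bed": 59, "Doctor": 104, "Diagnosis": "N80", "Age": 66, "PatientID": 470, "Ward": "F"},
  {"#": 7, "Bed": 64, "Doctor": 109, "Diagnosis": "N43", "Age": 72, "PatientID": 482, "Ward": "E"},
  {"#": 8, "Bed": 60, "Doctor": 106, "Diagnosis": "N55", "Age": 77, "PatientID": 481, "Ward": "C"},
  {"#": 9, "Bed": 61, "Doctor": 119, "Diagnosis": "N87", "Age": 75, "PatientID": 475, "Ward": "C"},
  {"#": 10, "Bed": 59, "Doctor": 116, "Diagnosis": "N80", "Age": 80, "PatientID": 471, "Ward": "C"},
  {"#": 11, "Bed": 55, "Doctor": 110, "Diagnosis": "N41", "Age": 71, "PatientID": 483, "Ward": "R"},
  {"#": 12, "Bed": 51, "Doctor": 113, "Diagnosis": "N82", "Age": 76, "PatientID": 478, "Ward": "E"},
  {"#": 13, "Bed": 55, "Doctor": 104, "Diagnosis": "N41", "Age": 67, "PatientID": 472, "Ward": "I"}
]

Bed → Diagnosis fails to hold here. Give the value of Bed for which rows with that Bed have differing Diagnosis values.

Bed=64: rows 1, 7 → Diagnosis = N43, N43 ✓
Bed=55: rows 2, 11, 13 → Diagnosis takes values {N71, N41} — violation
Bed=54: row 3 → Diagnosis = N73 ✓
Bed=56: row 4 → Diagnosis = N78 ✓
Bed=63: row 5 → Diagnosis = N72 ✓
Bed=59: rows 6, 10 → Diagnosis = N80, N80 ✓
Bed=60: row 8 → Diagnosis = N55 ✓
Bed=61: row 9 → Diagnosis = N87 ✓
Bed=51: row 12 → Diagnosis = N82 ✓
The only Bed value with inconsistent Diagnosis is Bed=55.

55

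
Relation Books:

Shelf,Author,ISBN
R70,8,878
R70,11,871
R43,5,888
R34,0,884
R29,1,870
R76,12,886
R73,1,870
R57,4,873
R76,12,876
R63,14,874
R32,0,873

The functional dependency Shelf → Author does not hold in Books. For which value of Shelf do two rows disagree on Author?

Shelf=R70: 2 rows → Author takes values {8, 11} — violation
Shelf=R43: 1 row → Author = 5 ✓
Shelf=R34: 1 row → Author = 0 ✓
Shelf=R29: 1 row → Author = 1 ✓
Shelf=R76: 2 rows → Author = 12, 12 ✓
Shelf=R73: 1 row → Author = 1 ✓
Shelf=R57: 1 row → Author = 4 ✓
Shelf=R63: 1 row → Author = 14 ✓
Shelf=R32: 1 row → Author = 0 ✓
The only Shelf value with inconsistent Author is Shelf=R70.

R70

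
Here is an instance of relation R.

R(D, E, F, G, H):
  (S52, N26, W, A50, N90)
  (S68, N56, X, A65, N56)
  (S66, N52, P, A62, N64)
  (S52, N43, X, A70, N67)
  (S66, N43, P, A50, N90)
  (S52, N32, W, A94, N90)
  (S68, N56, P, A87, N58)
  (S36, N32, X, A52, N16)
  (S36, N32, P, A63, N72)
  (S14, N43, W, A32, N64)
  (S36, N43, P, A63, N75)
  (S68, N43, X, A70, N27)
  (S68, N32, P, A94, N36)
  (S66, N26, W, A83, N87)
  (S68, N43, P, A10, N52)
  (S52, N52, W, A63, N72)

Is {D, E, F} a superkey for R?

All 16 rows have distinct {D, E, F} values, so {D, E, F} → (all attributes) holds and {D, E, F} is a superkey.

Yes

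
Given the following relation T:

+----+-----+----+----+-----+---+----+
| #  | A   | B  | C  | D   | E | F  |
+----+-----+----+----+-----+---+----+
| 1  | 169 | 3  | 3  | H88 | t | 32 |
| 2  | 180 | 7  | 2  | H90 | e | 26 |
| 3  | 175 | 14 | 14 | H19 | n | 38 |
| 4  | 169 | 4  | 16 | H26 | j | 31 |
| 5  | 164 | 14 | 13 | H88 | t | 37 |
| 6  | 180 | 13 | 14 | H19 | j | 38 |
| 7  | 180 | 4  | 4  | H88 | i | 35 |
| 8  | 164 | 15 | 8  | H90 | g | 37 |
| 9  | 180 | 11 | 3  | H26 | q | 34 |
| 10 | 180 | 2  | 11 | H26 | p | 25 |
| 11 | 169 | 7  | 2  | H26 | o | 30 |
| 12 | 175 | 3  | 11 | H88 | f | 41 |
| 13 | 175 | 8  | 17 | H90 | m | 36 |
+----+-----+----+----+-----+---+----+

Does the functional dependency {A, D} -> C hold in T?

(A=169, D=H88): row 1 → C = 3 ✓
(A=180, D=H90): row 2 → C = 2 ✓
(A=175, D=H19): row 3 → C = 14 ✓
(A=169, D=H26): rows 4, 11 → C takes values {16, 2} — violation
(A=164, D=H88): row 5 → C = 13 ✓
(A=180, D=H19): row 6 → C = 14 ✓
(A=180, D=H88): row 7 → C = 4 ✓
(A=164, D=H90): row 8 → C = 8 ✓
(A=180, D=H26): rows 9, 10 → C takes values {3, 11} — violation
(A=175, D=H88): row 12 → C = 11 ✓
(A=175, D=H90): row 13 → C = 17 ✓
Two rows agree on {A, D} but differ on C, so {A, D} -> C does not hold.

No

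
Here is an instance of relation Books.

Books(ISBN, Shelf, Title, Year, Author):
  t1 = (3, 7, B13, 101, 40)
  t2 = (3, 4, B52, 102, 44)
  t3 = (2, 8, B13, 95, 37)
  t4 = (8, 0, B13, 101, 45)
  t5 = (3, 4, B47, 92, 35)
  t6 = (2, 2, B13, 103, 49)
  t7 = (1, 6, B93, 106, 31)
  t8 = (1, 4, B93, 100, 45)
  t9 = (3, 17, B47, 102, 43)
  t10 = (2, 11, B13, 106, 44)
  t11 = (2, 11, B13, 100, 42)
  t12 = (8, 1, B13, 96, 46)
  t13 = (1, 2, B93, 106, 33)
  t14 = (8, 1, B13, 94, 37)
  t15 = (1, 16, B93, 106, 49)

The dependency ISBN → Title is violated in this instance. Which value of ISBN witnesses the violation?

ISBN=3: rows 1, 2, 5, 9 → Title takes values {B13, B52, B47} — violation
ISBN=2: rows 3, 6, 10, 11 → Title = B13, B13, B13, B13 ✓
ISBN=8: rows 4, 12, 14 → Title = B13, B13, B13 ✓
ISBN=1: rows 7, 8, 13, 15 → Title = B93, B93, B93, B93 ✓
The only ISBN value with inconsistent Title is ISBN=3.

3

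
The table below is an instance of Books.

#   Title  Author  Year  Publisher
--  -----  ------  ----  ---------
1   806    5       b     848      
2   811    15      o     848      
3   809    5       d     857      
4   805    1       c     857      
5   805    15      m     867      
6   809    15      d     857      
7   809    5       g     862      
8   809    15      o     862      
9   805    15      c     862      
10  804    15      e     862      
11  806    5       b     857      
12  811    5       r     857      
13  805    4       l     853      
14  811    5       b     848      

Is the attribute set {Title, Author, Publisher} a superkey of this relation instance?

Yes

All 14 rows have distinct {Title, Author, Publisher} values, so {Title, Author, Publisher} → (all attributes) holds and {Title, Author, Publisher} is a superkey.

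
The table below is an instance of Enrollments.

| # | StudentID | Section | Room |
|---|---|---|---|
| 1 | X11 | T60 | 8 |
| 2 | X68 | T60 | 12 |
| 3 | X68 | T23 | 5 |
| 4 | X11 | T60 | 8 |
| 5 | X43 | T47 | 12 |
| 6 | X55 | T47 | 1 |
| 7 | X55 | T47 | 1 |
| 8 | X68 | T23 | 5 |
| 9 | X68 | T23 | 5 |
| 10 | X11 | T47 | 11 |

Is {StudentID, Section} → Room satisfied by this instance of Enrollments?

Yes

(StudentID=X11, Section=T60): rows 1, 4 → Room = 8, 8 ✓
(StudentID=X68, Section=T60): row 2 → Room = 12 ✓
(StudentID=X68, Section=T23): rows 3, 8, 9 → Room = 5, 5, 5 ✓
(StudentID=X43, Section=T47): row 5 → Room = 12 ✓
(StudentID=X55, Section=T47): rows 6, 7 → Room = 1, 1 ✓
(StudentID=X11, Section=T47): row 10 → Room = 11 ✓
Every {StudentID, Section} value is associated with a single Room value, so {StudentID, Section} → Room holds.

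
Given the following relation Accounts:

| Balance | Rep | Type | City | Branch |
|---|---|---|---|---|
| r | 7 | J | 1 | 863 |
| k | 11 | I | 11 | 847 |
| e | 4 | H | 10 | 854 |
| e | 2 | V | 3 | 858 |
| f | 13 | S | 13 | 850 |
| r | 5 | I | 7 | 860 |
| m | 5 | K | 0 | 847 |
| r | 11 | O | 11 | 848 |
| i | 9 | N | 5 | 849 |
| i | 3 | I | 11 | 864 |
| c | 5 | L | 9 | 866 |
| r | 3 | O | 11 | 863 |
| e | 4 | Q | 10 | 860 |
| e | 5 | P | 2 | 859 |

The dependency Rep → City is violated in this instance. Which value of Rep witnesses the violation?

5

Rep=7: 1 row → City = 1 ✓
Rep=11: 2 rows → City = 11, 11 ✓
Rep=4: 2 rows → City = 10, 10 ✓
Rep=2: 1 row → City = 3 ✓
Rep=13: 1 row → City = 13 ✓
Rep=5: 4 rows → City takes values {7, 0, 9, 2} — violation
Rep=9: 1 row → City = 5 ✓
Rep=3: 2 rows → City = 11, 11 ✓
The only Rep value with inconsistent City is Rep=5.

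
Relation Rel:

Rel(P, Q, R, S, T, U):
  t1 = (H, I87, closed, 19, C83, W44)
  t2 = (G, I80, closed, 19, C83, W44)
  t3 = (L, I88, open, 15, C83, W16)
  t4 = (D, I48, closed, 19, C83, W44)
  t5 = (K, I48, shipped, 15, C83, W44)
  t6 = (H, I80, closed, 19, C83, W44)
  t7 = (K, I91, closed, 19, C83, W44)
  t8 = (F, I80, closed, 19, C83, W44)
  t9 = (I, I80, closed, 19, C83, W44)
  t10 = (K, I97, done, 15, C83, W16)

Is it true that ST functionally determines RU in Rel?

(S=19, T=C83): rows 1, 2, 4, 6, 7, 8, 9 → {R,U} = (closed, W44), (closed, W44), (closed, W44), (closed, W44), (closed, W44), (closed, W44), (closed, W44) ✓
(S=15, T=C83): rows 3, 5, 10 → {R,U} takes values {(open, W16), (shipped, W44), (done, W16)} — violation
Two rows agree on ST but differ on RU, so ST -> RU does not hold.

No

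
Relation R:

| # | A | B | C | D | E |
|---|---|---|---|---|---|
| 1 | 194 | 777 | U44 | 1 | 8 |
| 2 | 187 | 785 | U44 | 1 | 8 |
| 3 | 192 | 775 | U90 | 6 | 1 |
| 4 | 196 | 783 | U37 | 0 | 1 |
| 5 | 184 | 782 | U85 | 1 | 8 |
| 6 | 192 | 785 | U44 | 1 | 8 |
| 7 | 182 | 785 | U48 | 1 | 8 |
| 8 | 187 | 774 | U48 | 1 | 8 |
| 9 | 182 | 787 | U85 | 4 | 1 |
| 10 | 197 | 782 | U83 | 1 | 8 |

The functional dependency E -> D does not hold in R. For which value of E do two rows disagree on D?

1

E=8: rows 1, 2, 5, 6, 7, 8, 10 → D = 1, 1, 1, 1, 1, 1, 1 ✓
E=1: rows 3, 4, 9 → D takes values {6, 0, 4} — violation
The only E value with inconsistent D is E=1.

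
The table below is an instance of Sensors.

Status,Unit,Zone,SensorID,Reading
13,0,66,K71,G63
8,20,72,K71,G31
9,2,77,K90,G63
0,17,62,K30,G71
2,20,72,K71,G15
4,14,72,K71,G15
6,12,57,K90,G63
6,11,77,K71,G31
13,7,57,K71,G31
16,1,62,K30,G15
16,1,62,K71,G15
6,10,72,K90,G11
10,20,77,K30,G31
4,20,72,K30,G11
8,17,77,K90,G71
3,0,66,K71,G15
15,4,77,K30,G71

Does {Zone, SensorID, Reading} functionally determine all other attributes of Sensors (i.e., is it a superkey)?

No

Two distinct rows share (Zone=72, SensorID=K71, Reading=G15), so {Zone, SensorID, Reading} does not determine every attribute — not a superkey.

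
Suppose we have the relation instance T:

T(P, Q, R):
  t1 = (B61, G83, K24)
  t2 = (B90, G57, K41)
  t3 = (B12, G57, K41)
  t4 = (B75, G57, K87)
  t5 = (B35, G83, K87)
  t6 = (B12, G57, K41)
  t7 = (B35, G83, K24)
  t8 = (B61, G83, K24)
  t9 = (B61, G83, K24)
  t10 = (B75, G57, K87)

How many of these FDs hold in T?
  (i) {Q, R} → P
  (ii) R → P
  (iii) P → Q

(i) {Q, R} → P: (Q=G83, R=K24): rows 1, 7, 8, 9 → P takes values {B61, B35} — violation; (Q=G57, R=K41): rows 2, 3, 6 → P takes values {B90, B12} — violation — fails.
(ii) R → P: R=K24: rows 1, 7, 8, 9 → P takes values {B61, B35} — violation; R=K41: rows 2, 3, 6 → P takes values {B90, B12} — violation; R=K87: rows 4, 5, 10 → P takes values {B75, B35} — violation — fails.
(iii) P → Q: every LHS value maps to a single RHS value — holds.
1 of the 3 dependencies holds.

1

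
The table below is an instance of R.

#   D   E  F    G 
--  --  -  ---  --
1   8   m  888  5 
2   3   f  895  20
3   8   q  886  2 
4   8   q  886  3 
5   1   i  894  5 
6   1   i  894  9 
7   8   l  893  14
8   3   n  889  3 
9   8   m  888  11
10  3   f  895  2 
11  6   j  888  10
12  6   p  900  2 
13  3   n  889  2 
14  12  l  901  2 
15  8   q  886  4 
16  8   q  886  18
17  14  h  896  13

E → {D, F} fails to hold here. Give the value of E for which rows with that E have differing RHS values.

l

E=m: rows 1, 9 → {D,F} = (8, 888), (8, 888) ✓
E=f: rows 2, 10 → {D,F} = (3, 895), (3, 895) ✓
E=q: rows 3, 4, 15, 16 → {D,F} = (8, 886), (8, 886), (8, 886), (8, 886) ✓
E=i: rows 5, 6 → {D,F} = (1, 894), (1, 894) ✓
E=l: rows 7, 14 → {D,F} takes values {(8, 893), (12, 901)} — violation
E=n: rows 8, 13 → {D,F} = (3, 889), (3, 889) ✓
E=j: row 11 → {D,F} = (6, 888) ✓
E=p: row 12 → {D,F} = (6, 900) ✓
E=h: row 17 → {D,F} = (14, 896) ✓
The only E value with inconsistent RHS is E=l.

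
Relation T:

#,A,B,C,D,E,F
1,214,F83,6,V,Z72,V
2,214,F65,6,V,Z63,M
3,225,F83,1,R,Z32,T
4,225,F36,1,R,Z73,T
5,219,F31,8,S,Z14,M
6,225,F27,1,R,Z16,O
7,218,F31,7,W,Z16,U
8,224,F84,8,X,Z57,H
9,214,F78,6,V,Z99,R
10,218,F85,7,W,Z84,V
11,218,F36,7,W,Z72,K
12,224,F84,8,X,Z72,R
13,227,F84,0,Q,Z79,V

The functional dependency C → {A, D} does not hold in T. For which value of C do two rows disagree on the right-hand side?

8

C=6: rows 1, 2, 9 → {A,D} = (214, V), (214, V), (214, V) ✓
C=1: rows 3, 4, 6 → {A,D} = (225, R), (225, R), (225, R) ✓
C=8: rows 5, 8, 12 → {A,D} takes values {(219, S), (224, X)} — violation
C=7: rows 7, 10, 11 → {A,D} = (218, W), (218, W), (218, W) ✓
C=0: row 13 → {A,D} = (227, Q) ✓
The only C value with inconsistent RHS is C=8.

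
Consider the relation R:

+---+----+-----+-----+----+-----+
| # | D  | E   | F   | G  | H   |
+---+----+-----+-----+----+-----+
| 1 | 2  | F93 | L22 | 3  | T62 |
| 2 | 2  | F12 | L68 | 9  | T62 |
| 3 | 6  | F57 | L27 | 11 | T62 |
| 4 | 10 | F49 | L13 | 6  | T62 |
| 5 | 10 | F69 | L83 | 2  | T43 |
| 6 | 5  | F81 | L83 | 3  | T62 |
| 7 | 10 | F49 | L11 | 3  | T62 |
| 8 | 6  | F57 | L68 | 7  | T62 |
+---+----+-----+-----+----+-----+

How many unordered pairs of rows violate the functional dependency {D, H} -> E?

(D=2, H=T62): violating pairs (1,2) — 1 pair.
(D=6, H=T62): all 2 rows agree on E — 0 pairs.
(D=10, H=T62): all 2 rows agree on E — 0 pairs.

1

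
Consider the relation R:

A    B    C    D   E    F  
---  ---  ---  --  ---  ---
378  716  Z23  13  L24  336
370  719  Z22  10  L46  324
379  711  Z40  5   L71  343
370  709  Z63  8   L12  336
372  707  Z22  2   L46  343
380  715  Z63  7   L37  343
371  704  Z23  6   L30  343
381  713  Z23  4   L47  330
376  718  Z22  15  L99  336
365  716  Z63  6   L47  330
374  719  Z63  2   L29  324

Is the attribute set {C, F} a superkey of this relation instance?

Yes

All 11 rows have distinct {C, F} values, so {C, F} → (all attributes) holds and {C, F} is a superkey.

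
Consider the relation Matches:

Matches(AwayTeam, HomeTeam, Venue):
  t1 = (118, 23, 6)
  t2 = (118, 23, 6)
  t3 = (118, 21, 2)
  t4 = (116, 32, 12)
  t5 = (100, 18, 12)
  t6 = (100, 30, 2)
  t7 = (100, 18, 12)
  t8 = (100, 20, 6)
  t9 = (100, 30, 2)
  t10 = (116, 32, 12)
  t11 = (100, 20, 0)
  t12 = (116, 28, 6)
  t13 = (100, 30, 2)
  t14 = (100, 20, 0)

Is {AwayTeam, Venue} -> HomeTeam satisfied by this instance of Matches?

(AwayTeam=118, Venue=6): rows 1, 2 → HomeTeam = 23, 23 ✓
(AwayTeam=118, Venue=2): row 3 → HomeTeam = 21 ✓
(AwayTeam=116, Venue=12): rows 4, 10 → HomeTeam = 32, 32 ✓
(AwayTeam=100, Venue=12): rows 5, 7 → HomeTeam = 18, 18 ✓
(AwayTeam=100, Venue=2): rows 6, 9, 13 → HomeTeam = 30, 30, 30 ✓
(AwayTeam=100, Venue=6): row 8 → HomeTeam = 20 ✓
(AwayTeam=100, Venue=0): rows 11, 14 → HomeTeam = 20, 20 ✓
(AwayTeam=116, Venue=6): row 12 → HomeTeam = 28 ✓
Every {AwayTeam, Venue} value is associated with a single HomeTeam value, so {AwayTeam, Venue} -> HomeTeam holds.

Yes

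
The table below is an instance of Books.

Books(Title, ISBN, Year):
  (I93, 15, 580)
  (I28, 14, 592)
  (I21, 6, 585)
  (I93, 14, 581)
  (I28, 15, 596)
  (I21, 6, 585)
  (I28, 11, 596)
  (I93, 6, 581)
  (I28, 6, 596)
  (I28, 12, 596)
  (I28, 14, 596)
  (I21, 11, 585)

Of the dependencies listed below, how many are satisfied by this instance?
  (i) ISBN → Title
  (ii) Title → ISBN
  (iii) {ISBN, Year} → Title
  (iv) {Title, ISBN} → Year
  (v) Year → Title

2

(i) ISBN → Title: ISBN=15: 2 rows → Title takes values {I93, I28} — violation; ISBN=14: 3 rows → Title takes values {I28, I93} — violation; ISBN=6: 4 rows → Title takes values {I21, I93, I28} — violation; ISBN=11: 2 rows → Title takes values {I28, I21} — violation — fails.
(ii) Title → ISBN: Title=I93: 3 rows → ISBN takes values {15, 14, 6} — violation; Title=I28: 6 rows → ISBN takes values {14, 15, 11, 6, 12} — violation; Title=I21: 3 rows → ISBN takes values {6, 11} — violation — fails.
(iii) {ISBN, Year} → Title: every LHS value maps to a single RHS value — holds.
(iv) {Title, ISBN} → Year: (Title=I28, ISBN=14): 2 rows → Year takes values {592, 596} — violation — fails.
(v) Year → Title: every LHS value maps to a single RHS value — holds.
2 of the 5 dependencies hold.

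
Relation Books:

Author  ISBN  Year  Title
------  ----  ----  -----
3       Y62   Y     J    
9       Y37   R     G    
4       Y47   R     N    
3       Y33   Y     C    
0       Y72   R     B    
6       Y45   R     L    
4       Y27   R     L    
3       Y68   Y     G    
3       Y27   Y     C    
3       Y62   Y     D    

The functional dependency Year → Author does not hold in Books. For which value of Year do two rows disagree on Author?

Year=Y: 5 rows → Author = 3, 3, 3, 3, 3 ✓
Year=R: 5 rows → Author takes values {9, 4, 0, 6} — violation
The only Year value with inconsistent Author is Year=R.

R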